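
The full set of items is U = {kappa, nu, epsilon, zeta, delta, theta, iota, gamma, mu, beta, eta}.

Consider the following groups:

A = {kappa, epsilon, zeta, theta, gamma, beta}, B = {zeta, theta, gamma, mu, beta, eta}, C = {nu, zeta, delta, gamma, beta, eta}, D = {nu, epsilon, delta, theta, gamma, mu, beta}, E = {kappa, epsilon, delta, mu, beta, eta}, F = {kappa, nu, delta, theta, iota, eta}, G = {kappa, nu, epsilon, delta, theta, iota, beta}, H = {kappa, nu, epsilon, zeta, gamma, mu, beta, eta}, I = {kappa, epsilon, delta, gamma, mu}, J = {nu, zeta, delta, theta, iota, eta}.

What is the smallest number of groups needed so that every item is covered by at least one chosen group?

B and G together: B ∪ G = {kappa, nu, epsilon, zeta, delta, theta, iota, gamma, mu, beta, eta} — every item is covered.
No single group has all 11 items (the largest, H, has 8), so 2 is optimal.

2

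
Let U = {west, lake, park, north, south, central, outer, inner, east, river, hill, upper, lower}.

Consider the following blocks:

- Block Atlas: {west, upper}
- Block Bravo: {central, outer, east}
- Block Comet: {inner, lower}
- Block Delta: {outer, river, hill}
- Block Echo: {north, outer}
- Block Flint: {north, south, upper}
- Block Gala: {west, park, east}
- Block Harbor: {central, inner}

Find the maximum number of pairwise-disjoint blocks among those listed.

4

Delta, Flint, Gala, Harbor are pairwise disjoint (Delta={outer,river,hill}; Flint={north,south,upper}; Gala={west,park,east}; Harbor={central,inner}).
Every remaining block overlaps one of these, and no 5 of the listed blocks are pairwise disjoint, so 4 is the maximum.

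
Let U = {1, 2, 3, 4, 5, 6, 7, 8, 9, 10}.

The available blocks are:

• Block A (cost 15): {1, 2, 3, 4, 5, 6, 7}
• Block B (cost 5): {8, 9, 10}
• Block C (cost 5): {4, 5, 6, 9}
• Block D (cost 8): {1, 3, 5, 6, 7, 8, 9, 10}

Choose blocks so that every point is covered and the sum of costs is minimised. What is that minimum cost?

A, B together cover every point (A ∪ B = {1, 2, 3, 4, 5, 6, 7, 8, 9, 10}); total cost 15 + 5 = 20.
The greedy pick D, C, A costs 28; no covering selection beats 20.

20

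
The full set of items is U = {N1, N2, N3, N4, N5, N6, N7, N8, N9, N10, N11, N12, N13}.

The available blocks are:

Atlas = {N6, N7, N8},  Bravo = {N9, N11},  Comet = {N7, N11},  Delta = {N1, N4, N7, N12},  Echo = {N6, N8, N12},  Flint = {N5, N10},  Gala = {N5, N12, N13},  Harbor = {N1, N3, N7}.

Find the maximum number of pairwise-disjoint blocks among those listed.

4

Bravo, Echo, Flint, Harbor are pairwise disjoint (Bravo={N9,N11}; Echo={N6,N8,N12}; Flint={N5,N10}; Harbor={N1,N3,N7}).
Every remaining block overlaps one of these, and no 5 of the listed blocks are pairwise disjoint, so 4 is the maximum.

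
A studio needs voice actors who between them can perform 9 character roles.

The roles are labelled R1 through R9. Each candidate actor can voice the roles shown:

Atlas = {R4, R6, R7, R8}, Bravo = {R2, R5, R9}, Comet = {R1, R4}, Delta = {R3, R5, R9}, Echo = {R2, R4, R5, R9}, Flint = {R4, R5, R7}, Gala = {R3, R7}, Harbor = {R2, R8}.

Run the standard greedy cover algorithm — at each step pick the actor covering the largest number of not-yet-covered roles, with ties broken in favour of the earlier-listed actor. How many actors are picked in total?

Greedy: pick Atlas (covers 4 new) → pick Bravo (covers 3 new) → pick Comet (covers 1 new) → pick Delta (covers 1 new). Total picks: 4.

4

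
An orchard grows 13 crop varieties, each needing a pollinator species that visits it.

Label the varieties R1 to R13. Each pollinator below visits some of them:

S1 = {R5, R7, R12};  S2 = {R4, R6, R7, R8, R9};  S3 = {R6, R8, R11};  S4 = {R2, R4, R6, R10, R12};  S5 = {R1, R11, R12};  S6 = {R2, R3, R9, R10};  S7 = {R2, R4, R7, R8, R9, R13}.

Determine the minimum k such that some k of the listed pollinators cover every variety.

5

S1 and S3 and S5 and S6 and S7 together: S1 ∪ S3 ∪ S5 ∪ S6 ∪ S7 = {R1, R2, R3, R4, R5, R6, R7, R8, R9, R10, R11, R12, R13} — every variety is covered.
No 4 of the 7 pollinators cover everything (all 35 combinations miss at least one variety), so 5 is optimal.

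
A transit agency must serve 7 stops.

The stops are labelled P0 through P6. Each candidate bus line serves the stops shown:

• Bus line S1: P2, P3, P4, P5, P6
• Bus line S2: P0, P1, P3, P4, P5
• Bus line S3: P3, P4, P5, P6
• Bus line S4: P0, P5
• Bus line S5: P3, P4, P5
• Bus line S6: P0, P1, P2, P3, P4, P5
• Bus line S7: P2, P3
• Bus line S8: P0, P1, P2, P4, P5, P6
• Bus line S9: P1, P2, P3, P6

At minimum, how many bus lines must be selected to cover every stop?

2

Take {S1, S2}. Their union is {P0, P1, P2, P3, P4, P5, P6}, which is all 7 stops.
No single bus line has all 7 stops (the largest, S6, has 6), so 2 is optimal.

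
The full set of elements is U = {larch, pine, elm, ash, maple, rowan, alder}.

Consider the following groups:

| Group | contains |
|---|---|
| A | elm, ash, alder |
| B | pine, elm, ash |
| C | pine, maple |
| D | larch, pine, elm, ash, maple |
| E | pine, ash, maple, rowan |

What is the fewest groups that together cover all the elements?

Take {A, D, E}. Their union is {larch, pine, elm, ash, maple, rowan, alder}, which is all 7 elements.
Only D contains larch, so D is forced; the remaining 2 elements need at least 2 more groups (each remaining group adds at most 1) — so at least 3 groups are needed, and 3 is optimal.

3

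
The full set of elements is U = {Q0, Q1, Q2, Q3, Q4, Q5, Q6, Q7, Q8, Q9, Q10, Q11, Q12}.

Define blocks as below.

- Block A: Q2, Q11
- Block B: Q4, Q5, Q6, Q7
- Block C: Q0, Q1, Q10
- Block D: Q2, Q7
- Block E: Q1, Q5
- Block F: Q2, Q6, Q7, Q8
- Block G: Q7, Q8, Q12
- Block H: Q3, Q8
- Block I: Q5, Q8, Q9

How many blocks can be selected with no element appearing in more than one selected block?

4

A, B, C, H are pairwise disjoint (A={Q2,Q11}; B={Q4,Q5,Q6,Q7}; C={Q0,Q1,Q10}; H={Q3,Q8}).
Every remaining block overlaps one of these, and no 5 of the listed blocks are pairwise disjoint, so 4 is the maximum.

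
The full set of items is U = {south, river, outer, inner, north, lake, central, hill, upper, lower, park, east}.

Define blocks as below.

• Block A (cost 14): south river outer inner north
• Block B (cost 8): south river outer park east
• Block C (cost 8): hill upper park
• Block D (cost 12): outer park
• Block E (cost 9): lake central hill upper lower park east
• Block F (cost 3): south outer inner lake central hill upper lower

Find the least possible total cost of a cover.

23

A, E together cover every item (A ∪ E = {south, river, outer, inner, north, lake, central, hill, upper, lower, park, east}); total cost 14 + 9 = 23.
The greedy pick F, B, A costs 25; no covering selection beats 23.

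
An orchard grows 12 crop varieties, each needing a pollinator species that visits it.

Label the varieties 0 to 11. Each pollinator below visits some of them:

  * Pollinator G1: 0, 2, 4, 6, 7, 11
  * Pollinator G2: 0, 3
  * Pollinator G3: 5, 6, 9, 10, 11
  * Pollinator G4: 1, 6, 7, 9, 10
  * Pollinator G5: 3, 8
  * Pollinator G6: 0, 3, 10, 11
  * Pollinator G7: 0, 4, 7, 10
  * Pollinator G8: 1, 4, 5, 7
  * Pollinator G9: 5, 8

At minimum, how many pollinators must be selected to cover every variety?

4

Take {G1, G4, G5, G9}. Their union is {0, 1, 2, 3, 4, 5, 6, 7, 8, 9, 10, 11}, which is all 12 varieties.
No 3 of the 9 pollinators cover everything (all 84 combinations miss at least one variety), so 4 is optimal.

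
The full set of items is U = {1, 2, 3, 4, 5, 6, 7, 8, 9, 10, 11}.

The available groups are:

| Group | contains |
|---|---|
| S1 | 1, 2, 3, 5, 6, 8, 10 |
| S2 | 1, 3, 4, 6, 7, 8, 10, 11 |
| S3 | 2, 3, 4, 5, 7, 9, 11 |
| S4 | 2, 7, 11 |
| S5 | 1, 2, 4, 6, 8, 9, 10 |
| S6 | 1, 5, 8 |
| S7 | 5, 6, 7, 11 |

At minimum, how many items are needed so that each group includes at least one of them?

2

Take H = {1, 11}. Each listed group contains at least one of these, so H is a hitting set of size 2.
The groups S4, S6 are pairwise disjoint, so any hitting set needs a separate item for each — at least 2. Hence 2 is optimal.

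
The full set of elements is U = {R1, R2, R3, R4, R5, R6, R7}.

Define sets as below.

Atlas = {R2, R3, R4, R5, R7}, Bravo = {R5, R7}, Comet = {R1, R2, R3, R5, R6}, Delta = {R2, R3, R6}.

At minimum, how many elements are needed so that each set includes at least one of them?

2

H = {R3, R5} meets every set (each contains at least one member of H), and |H| = 2.
The sets Bravo, Delta are pairwise disjoint, so any hitting set needs a separate element for each — at least 2. Hence 2 is optimal.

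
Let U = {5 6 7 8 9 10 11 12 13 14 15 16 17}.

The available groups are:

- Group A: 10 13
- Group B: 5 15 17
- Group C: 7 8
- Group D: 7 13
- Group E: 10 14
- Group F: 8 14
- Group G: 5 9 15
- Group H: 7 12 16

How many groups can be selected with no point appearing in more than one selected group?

A, B, F, H are pairwise disjoint (A={10,13}; B={5,15,17}; F={8,14}; H={7,12,16}).
Every remaining group overlaps one of these, and no 5 of the listed groups are pairwise disjoint, so 4 is the maximum.

4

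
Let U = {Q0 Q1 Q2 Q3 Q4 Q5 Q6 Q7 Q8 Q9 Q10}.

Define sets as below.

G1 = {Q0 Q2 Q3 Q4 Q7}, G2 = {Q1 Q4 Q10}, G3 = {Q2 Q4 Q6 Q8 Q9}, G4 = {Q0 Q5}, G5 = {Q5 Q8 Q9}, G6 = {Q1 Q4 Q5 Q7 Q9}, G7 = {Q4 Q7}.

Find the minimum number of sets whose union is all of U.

G1, G2, G3, and G5 cover everything between them: the union {Q0, Q1, Q2, Q3, Q4, Q5, Q6, Q7, Q8, Q9, Q10} is all of U.
No 3 of the 7 sets cover everything (all 35 combinations miss at least one item), so 4 is optimal.

4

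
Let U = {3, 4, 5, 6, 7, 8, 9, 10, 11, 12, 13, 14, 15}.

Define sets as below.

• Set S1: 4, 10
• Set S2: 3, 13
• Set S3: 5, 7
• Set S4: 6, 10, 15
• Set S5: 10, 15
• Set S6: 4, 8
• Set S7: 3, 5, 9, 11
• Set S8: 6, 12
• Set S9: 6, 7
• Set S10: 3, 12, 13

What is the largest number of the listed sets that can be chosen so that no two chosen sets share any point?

S2, S3, S5, S6, S8 are pairwise disjoint (S2={3,13}; S3={5,7}; S5={10,15}; S6={4,8}; S8={6,12}).
Every remaining set overlaps one of these, and no 6 of the listed sets are pairwise disjoint, so 5 is the maximum.

5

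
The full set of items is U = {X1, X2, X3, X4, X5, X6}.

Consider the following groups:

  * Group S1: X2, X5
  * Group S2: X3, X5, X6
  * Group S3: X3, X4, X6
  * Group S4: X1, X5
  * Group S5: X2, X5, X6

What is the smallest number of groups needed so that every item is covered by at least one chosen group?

3

S3 and S4 and S5 together: S3 ∪ S4 ∪ S5 = {X1, X2, X3, X4, X5, X6} — every item is covered.
Only S4 contains X1, so S4 is forced; the remaining 4 items need at least 2 more groups (each remaining group adds at most 3) — so at least 3 groups are needed, and 3 is optimal.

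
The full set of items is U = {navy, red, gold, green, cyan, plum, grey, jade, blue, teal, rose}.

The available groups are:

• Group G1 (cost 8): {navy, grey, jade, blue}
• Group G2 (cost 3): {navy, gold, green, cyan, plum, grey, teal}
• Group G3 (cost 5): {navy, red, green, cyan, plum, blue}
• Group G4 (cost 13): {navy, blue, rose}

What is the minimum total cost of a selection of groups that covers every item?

G1, G2, G3, G4 together cover every item (G1 ∪ G2 ∪ G3 ∪ G4 = {navy, red, gold, green, cyan, plum, grey, jade, blue, teal, rose}); total cost 8 + 3 + 5 + 13 = 29.
No covering selection has total cost below 29.

29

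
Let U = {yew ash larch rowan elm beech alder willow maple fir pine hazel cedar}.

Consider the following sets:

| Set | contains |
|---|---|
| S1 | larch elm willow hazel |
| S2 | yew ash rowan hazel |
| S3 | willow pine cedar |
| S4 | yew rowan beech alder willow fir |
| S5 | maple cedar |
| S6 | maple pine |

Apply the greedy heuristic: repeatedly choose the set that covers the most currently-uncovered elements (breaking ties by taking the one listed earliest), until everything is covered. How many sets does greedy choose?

Greedy: pick S4 (covers 6 new) → pick S1 (covers 3 new) → pick S3 (covers 2 new) → pick S2 (covers 1 new) → pick S5 (covers 1 new). Total picks: 5.

5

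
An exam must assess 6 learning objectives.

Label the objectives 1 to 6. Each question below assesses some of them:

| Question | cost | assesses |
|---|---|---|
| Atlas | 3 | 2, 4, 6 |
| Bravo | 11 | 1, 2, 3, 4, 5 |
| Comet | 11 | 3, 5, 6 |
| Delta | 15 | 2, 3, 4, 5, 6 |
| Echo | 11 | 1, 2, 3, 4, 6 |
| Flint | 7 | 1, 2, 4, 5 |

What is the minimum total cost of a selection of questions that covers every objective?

Atlas, Bravo together cover every objective (Atlas ∪ Bravo = {1, 2, 3, 4, 5, 6}); total cost 3 + 11 = 14.
The greedy pick Atlas, Flint, Bravo costs 21; no covering selection beats 14.

14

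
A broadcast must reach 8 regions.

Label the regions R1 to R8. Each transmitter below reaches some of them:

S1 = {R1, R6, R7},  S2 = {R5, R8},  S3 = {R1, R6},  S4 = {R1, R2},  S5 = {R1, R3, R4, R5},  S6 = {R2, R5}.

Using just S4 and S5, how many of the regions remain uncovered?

Union of S4, S5 = {R1, R2, R3, R4, R5}.
Not covered: R6, R7, R8 — 3 regions.

3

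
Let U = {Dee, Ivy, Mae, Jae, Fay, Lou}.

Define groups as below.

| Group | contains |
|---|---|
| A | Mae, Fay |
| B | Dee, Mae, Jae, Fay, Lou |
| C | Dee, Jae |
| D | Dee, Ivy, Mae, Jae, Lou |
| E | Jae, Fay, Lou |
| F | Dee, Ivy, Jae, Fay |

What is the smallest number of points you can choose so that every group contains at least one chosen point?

Take H = {Mae, Jae}. Each listed group contains at least one of these, so H is a hitting set of size 2.
The groups A, C are pairwise disjoint, so any hitting set needs a separate point for each — at least 2. Hence 2 is optimal.

2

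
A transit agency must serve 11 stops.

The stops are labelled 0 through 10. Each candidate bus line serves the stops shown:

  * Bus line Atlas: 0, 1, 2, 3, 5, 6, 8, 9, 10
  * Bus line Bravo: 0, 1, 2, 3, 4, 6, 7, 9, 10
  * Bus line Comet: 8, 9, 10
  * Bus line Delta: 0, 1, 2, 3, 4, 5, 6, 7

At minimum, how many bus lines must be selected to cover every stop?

Atlas and Bravo together: Atlas ∪ Bravo = {0, 1, 2, 3, 4, 5, 6, 7, 8, 9, 10} — every stop is covered.
No single bus line has all 11 stops (the largest, Atlas, has 9), so 2 is optimal.

2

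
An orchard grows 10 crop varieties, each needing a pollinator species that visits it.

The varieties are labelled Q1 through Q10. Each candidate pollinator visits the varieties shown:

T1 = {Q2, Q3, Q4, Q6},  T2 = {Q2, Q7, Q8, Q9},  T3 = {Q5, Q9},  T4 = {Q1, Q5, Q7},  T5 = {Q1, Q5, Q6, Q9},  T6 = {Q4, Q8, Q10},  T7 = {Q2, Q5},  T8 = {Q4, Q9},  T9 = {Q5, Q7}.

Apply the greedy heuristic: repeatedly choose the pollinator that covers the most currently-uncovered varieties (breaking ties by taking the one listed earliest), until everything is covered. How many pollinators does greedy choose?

4

Greedy: pick T1 (covers 4 new) → pick T2 (covers 3 new) → pick T4 (covers 2 new) → pick T6 (covers 1 new). Total picks: 4.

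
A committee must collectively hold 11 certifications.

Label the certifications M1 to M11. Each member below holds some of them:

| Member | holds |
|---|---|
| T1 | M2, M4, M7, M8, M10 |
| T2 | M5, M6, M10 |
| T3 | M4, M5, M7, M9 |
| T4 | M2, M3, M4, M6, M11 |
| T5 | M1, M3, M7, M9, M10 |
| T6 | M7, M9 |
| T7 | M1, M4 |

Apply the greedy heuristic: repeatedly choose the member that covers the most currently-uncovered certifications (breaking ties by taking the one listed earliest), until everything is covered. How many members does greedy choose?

Greedy: pick T1 (covers 5 new) → pick T4 (covers 3 new) → pick T3 (covers 2 new) → pick T5 (covers 1 new). Total picks: 4.

4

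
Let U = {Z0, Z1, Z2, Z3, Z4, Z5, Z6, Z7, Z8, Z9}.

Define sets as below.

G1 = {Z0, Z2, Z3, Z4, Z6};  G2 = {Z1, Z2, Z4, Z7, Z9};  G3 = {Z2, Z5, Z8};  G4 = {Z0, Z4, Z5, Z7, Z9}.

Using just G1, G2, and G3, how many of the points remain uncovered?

0

Union of G1, G2, G3 = {Z0, Z1, Z2, Z3, Z4, Z5, Z6, Z7, Z8, Z9} — that's every point, so 0 are uncovered.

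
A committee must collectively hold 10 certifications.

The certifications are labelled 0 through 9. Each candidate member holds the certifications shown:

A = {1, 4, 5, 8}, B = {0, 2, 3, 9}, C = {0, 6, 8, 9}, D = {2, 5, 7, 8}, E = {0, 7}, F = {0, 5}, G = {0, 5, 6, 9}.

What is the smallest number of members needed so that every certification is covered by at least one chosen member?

Take {A, B, C, D}. Their union is {0, 1, 2, 3, 4, 5, 6, 7, 8, 9}, which is all 10 certifications.
No 3 of the 7 members cover everything (all 35 combinations miss at least one certification), so 4 is optimal.

4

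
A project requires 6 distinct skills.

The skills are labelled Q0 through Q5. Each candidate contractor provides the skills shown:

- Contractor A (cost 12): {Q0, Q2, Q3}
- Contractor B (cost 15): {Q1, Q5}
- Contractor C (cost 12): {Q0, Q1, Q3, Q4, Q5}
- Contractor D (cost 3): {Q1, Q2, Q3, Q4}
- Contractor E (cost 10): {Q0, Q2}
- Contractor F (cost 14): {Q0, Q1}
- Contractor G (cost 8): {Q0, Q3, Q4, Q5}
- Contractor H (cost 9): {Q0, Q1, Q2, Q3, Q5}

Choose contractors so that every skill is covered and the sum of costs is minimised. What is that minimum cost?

11

D, G together cover every skill (D ∪ G = {Q0, Q1, Q2, Q3, Q4, Q5}); total cost 3 + 8 = 11.
No covering selection has total cost below 11.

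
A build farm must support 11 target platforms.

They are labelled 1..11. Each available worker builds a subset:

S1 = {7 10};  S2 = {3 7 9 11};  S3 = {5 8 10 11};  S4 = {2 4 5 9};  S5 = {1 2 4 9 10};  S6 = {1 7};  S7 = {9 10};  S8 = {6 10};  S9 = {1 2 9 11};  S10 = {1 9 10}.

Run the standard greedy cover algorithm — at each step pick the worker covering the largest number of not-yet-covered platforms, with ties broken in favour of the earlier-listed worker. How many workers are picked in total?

Greedy: pick S5 (covers 5 new) → pick S2 (covers 3 new) → pick S3 (covers 2 new) → pick S8 (covers 1 new). Total picks: 4.

4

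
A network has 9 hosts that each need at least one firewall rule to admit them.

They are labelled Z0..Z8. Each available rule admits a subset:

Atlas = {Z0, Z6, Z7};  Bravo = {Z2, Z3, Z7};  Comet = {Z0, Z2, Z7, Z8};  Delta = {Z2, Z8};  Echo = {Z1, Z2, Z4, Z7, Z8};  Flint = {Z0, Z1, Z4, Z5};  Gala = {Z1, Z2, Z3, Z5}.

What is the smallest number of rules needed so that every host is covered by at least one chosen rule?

Atlas and Echo and Gala together: Atlas ∪ Echo ∪ Gala = {Z0, Z1, Z2, Z3, Z4, Z5, Z6, Z7, Z8} — every host is covered.
Only Atlas contains Z6, so Atlas is forced; the remaining 6 hosts need at least 2 more rules (each remaining rule adds at most 4) — so at least 3 rules are needed, and 3 is optimal.

3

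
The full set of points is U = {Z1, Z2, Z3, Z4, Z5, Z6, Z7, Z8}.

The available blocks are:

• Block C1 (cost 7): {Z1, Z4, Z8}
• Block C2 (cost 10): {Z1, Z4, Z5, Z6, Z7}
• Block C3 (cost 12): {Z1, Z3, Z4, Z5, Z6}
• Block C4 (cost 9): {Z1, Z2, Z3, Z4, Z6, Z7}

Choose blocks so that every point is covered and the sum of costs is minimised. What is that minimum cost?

26

C1, C2, C4 together cover every point (C1 ∪ C2 ∪ C4 = {Z1, Z2, Z3, Z4, Z5, Z6, Z7, Z8}); total cost 7 + 10 + 9 = 26.
No covering selection has total cost below 26.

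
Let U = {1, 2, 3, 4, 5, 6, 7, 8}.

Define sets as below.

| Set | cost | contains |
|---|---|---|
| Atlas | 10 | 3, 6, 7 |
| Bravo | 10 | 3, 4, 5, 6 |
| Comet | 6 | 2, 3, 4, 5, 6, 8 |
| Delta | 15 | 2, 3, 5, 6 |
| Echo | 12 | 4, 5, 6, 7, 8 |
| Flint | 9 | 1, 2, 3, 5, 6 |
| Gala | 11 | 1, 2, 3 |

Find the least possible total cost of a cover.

Echo, Flint together cover every point (Echo ∪ Flint = {1, 2, 3, 4, 5, 6, 7, 8}); total cost 12 + 9 = 21.
The greedy pick Comet, Flint, Atlas costs 25; no covering selection beats 21.

21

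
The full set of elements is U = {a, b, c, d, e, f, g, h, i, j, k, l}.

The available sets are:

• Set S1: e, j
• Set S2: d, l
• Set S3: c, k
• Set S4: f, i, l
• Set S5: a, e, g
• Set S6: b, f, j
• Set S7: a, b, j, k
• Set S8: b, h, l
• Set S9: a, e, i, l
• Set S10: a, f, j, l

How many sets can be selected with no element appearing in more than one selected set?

4

S2, S3, S5, S6 are pairwise disjoint (S2={d,l}; S3={c,k}; S5={a,e,g}; S6={b,f,j}).
Every remaining set overlaps one of these, and no 5 of the listed sets are pairwise disjoint, so 4 is the maximum.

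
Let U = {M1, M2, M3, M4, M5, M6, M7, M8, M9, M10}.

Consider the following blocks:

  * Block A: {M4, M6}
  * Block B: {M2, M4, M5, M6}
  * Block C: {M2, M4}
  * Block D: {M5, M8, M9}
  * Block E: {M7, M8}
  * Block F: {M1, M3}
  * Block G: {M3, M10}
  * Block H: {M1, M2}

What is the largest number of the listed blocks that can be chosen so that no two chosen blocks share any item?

A, E, G, H are pairwise disjoint (A={M4,M6}; E={M7,M8}; G={M3,M10}; H={M1,M2}).
Every remaining block overlaps one of these, and no 5 of the listed blocks are pairwise disjoint, so 4 is the maximum.

4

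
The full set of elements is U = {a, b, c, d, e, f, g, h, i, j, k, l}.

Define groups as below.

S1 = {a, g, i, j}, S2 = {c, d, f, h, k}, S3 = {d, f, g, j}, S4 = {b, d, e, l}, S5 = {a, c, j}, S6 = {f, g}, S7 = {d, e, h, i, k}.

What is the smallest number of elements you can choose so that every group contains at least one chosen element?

3

T = {e, f, j} meets every group (each contains at least one member of T), and |T| = 3.
The groups S5, S6, S7 are pairwise disjoint, so any hitting set needs a separate element for each — at least 3. Hence 3 is optimal.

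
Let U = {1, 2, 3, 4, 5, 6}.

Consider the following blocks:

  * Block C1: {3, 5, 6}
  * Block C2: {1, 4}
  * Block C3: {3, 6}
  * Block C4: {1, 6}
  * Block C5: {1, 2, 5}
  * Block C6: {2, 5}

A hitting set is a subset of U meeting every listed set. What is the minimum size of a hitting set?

3

The 3 elements {2, 4, 6} hit every block.
The blocks C2, C3, C6 are pairwise disjoint, so any hitting set needs a separate element for each — at least 3. Hence 3 is optimal.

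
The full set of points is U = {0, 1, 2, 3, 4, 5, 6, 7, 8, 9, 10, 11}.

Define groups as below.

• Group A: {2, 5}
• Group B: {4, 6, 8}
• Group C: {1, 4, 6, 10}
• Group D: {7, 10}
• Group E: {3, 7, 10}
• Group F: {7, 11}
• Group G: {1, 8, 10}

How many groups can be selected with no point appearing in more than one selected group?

3

A, C, F are pairwise disjoint (A={2,5}; C={1,4,6,10}; F={7,11}).
Every remaining group overlaps one of these, and no 4 of the listed groups are pairwise disjoint, so 3 is the maximum.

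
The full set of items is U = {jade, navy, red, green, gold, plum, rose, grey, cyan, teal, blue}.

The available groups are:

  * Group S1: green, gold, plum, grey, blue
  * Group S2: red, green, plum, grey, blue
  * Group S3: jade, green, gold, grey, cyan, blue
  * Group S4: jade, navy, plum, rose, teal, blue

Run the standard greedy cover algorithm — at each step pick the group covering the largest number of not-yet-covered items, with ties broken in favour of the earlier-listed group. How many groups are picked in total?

Greedy: pick S3 (covers 6 new) → pick S4 (covers 4 new) → pick S2 (covers 1 new). Total picks: 3.

3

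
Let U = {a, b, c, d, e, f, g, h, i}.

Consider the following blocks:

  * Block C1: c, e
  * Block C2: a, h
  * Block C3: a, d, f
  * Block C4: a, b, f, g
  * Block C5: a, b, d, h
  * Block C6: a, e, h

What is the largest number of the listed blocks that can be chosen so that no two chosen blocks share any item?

2

C1, C4 are pairwise disjoint (C1={c,e}; C4={a,b,f,g}).
Every remaining block overlaps one of these, and no 3 of the listed blocks are pairwise disjoint, so 2 is the maximum.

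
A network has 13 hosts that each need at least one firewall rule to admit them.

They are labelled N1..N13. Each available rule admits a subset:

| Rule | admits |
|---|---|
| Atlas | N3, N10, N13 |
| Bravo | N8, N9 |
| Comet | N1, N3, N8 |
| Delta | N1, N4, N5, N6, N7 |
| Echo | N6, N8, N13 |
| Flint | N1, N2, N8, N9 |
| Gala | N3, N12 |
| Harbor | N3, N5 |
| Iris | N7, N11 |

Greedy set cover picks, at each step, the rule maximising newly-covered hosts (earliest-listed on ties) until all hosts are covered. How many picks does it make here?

5

Greedy: pick Delta (covers 5 new) → pick Atlas (covers 3 new) → pick Flint (covers 3 new) → pick Gala (covers 1 new) → pick Iris (covers 1 new). Total picks: 5.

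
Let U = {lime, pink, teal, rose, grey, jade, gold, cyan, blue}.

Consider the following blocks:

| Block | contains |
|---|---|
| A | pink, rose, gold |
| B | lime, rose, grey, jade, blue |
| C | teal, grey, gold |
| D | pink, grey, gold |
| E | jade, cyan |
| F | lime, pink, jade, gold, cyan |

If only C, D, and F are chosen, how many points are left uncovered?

2

Union of C, D, F = {lime, pink, teal, grey, jade, gold, cyan}.
Not covered: rose, blue — 2 points.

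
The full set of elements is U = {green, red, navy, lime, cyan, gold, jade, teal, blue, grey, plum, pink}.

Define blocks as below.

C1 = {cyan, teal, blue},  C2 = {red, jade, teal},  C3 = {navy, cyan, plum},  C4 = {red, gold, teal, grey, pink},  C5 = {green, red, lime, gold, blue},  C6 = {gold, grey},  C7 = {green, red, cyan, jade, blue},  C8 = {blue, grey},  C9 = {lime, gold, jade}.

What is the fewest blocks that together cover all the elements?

4

C3, C4, C5, and C7 cover everything between them: the union {green, red, navy, lime, cyan, gold, jade, teal, blue, grey, plum, pink} is all of U.
No 3 of the 9 blocks cover everything (all 84 combinations miss at least one element), so 4 is optimal.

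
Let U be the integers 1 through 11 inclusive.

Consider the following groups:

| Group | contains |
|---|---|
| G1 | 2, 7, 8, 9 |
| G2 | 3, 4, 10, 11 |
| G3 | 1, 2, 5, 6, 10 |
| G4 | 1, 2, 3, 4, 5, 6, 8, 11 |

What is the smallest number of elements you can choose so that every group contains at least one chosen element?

2

H = {2, 10} meets every group (each contains at least one member of H), and |H| = 2.
The groups G1, G2 are pairwise disjoint, so any hitting set needs a separate element for each — at least 2. Hence 2 is optimal.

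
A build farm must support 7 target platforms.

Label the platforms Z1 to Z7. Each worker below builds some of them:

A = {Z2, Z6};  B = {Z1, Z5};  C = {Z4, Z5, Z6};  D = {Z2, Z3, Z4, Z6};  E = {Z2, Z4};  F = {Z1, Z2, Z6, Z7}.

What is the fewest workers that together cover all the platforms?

3

C and D and F together: C ∪ D ∪ F = {Z1, Z2, Z3, Z4, Z5, Z6, Z7} — every platform is covered.
Only D contains Z3, so D is forced; the remaining 3 platforms need at least 2 more workers (each remaining worker adds at most 2) — so at least 3 workers are needed, and 3 is optimal.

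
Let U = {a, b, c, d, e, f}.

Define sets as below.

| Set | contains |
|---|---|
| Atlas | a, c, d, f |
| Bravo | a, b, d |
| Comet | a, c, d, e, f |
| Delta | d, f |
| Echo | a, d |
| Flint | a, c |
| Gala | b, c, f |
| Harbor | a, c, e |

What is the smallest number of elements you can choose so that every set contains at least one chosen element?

2

H = {c, d} meets every set (each contains at least one member of H), and |H| = 2.
The sets Echo, Gala are pairwise disjoint, so any hitting set needs a separate element for each — at least 2. Hence 2 is optimal.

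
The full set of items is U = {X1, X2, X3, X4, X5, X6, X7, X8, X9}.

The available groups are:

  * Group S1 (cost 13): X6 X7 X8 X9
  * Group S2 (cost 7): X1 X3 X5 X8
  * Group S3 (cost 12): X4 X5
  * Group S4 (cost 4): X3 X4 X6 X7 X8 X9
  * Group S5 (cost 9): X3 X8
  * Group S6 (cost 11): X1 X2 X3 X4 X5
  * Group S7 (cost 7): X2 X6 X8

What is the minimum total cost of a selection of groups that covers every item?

S4, S6 together cover every item (S4 ∪ S6 = {X1, X2, X3, X4, X5, X6, X7, X8, X9}); total cost 4 + 11 = 15.
The greedy pick S4, S2, S7 costs 18; no covering selection beats 15.

15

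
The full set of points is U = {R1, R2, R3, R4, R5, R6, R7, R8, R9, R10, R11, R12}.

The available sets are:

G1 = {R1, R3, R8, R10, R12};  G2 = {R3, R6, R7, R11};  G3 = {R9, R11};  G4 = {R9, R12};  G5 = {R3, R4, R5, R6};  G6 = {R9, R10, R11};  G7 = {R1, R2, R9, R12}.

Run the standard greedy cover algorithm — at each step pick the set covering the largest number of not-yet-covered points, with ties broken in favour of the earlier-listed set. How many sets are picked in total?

Greedy: pick G1 (covers 5 new) → pick G2 (covers 3 new) → pick G5 (covers 2 new) → pick G7 (covers 2 new). Total picks: 4.

4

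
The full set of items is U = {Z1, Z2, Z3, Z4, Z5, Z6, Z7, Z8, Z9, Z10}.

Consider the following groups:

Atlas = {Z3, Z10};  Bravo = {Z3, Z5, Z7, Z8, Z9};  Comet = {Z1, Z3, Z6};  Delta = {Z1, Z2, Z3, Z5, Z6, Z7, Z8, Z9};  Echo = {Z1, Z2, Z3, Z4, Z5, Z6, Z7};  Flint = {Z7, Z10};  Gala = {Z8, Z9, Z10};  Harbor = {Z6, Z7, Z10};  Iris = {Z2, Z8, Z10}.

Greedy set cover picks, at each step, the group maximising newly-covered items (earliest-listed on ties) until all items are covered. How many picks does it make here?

Greedy: pick Delta (covers 8 new) → pick Atlas (covers 1 new) → pick Echo (covers 1 new). Total picks: 3.
(The true minimum cover uses only 2 groups, so greedy is not optimal here.)

3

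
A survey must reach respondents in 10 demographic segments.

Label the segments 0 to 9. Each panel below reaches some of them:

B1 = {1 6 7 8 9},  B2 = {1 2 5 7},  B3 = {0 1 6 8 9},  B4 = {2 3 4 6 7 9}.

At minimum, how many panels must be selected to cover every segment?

3

Take {B2, B3, B4}. Their union is {0, 1, 2, 3, 4, 5, 6, 7, 8, 9}, which is all 10 segments.
Only B3 contains 0, so B3 is forced; the remaining 5 segments need at least 2 more panels (each remaining panel adds at most 4) — so at least 3 panels are needed, and 3 is optimal.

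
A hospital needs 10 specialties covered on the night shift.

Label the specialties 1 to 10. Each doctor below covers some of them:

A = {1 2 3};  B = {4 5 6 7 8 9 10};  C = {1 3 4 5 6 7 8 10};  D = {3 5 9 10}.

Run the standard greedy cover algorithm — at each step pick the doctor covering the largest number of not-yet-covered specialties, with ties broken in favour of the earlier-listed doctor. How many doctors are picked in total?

3

Greedy: pick C (covers 8 new) → pick A (covers 1 new) → pick B (covers 1 new). Total picks: 3.
(The true minimum cover uses only 2 doctors, so greedy is not optimal here.)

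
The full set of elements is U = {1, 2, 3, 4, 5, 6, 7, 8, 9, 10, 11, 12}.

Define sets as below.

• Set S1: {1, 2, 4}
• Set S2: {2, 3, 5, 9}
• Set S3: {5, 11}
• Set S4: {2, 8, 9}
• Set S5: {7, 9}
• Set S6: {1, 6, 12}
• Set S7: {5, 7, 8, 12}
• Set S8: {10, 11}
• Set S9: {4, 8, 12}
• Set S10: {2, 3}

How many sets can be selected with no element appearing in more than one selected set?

4

S5, S6, S8, S10 are pairwise disjoint (S5={7,9}; S6={1,6,12}; S8={10,11}; S10={2,3}).
Every remaining set overlaps one of these, and no 5 of the listed sets are pairwise disjoint, so 4 is the maximum.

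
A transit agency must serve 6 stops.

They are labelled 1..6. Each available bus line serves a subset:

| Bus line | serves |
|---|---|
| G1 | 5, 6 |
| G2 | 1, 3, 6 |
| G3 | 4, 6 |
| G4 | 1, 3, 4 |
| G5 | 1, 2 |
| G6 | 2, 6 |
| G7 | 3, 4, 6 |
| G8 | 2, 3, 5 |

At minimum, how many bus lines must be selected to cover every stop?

3

Take {G1, G4, G8}. Their union is {1, 2, 3, 4, 5, 6}, which is all 6 stops.
No 2 of the 8 bus lines cover everything (all 28 combinations miss at least one stop), so 3 is optimal.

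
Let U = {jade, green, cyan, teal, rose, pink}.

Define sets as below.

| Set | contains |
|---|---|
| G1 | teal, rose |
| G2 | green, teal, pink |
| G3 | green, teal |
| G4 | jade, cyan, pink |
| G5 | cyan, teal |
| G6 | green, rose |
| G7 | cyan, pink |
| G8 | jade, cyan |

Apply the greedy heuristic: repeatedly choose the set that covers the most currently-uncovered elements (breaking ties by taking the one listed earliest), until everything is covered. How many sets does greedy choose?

Greedy: pick G2 (covers 3 new) → pick G4 (covers 2 new) → pick G1 (covers 1 new). Total picks: 3.

3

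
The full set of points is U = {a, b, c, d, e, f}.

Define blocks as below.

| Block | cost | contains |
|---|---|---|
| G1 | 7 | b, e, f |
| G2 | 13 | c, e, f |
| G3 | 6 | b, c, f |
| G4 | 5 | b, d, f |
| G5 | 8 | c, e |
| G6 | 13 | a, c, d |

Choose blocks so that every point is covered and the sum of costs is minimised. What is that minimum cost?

G1, G6 together cover every point (G1 ∪ G6 = {a, b, c, d, e, f}); total cost 7 + 13 = 20.
The greedy pick G4, G5, G6 costs 26; no covering selection beats 20.

20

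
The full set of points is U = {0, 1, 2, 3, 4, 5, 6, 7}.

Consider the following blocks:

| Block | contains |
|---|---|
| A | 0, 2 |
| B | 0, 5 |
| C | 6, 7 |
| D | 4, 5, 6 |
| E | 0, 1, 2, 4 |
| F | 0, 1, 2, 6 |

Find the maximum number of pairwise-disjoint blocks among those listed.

2

A, D are pairwise disjoint (A={0,2}; D={4,5,6}).
Every remaining block overlaps one of these, and no 3 of the listed blocks are pairwise disjoint, so 2 is the maximum.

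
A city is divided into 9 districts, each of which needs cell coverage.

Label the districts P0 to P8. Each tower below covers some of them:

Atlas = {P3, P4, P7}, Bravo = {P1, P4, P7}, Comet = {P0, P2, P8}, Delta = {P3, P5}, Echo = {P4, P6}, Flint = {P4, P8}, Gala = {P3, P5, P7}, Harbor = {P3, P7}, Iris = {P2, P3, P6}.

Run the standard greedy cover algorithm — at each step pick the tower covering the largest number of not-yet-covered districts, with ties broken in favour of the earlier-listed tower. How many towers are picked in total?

5

Greedy: pick Atlas (covers 3 new) → pick Comet (covers 3 new) → pick Bravo (covers 1 new) → pick Delta (covers 1 new) → pick Echo (covers 1 new). Total picks: 5.
(The true minimum cover uses only 4 towers, so greedy is not optimal here.)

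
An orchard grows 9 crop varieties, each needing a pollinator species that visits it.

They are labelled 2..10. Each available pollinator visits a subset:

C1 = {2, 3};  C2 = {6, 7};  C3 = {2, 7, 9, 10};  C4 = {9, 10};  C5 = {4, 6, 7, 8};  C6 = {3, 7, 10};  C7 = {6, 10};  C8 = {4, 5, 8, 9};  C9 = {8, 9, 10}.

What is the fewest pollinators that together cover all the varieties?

Take {C1, C5, C6, C8}. Their union is {2, 3, 4, 5, 6, 7, 8, 9, 10}, which is all 9 varieties.
No 3 of the 9 pollinators cover everything (all 84 combinations miss at least one variety), so 4 is optimal.

4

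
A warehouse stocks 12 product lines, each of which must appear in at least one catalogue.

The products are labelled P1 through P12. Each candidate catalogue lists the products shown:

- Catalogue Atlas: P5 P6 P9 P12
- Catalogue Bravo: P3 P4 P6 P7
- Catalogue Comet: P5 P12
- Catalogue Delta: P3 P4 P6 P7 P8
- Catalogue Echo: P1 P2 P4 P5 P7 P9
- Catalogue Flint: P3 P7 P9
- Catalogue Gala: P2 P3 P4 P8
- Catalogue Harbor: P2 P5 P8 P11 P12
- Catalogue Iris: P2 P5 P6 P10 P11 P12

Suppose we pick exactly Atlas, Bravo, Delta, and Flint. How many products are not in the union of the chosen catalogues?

4

Union of Atlas, Bravo, Delta, Flint = {P3, P4, P5, P6, P7, P8, P9, P12}.
Not covered: P1, P2, P10, P11 — 4 products.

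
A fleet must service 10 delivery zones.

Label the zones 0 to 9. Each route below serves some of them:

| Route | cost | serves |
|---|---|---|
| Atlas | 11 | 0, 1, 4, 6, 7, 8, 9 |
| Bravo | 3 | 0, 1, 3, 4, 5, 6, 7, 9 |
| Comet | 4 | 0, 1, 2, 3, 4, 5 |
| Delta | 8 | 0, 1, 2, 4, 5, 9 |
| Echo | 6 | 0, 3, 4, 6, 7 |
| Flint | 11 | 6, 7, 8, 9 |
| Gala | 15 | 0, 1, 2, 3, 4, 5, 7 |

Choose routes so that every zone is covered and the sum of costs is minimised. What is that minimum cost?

Comet, Flint together cover every zone (Comet ∪ Flint = {0, 1, 2, 3, 4, 5, 6, 7, 8, 9}); total cost 4 + 11 = 15.
The greedy pick Bravo, Comet, Atlas costs 18; no covering selection beats 15.

15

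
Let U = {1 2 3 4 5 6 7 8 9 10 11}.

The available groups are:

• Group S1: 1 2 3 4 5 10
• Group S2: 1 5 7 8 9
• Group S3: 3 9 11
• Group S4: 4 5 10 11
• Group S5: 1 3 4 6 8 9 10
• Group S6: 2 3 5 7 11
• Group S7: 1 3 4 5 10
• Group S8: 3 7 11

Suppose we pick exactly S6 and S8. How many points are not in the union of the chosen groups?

Union of S6, S8 = {2, 3, 5, 7, 11}.
Not covered: 1, 4, 6, 8, 9, 10 — 6 points.

6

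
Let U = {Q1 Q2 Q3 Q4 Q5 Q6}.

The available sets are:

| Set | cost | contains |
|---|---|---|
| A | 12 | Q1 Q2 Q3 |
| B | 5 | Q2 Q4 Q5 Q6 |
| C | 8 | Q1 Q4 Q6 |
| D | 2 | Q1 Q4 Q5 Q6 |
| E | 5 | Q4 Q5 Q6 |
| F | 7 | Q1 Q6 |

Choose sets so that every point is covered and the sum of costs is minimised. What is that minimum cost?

14

A, D together cover every point (A ∪ D = {Q1, Q2, Q3, Q4, Q5, Q6}); total cost 12 + 2 = 14.
The greedy pick D, B, A costs 19; no covering selection beats 14.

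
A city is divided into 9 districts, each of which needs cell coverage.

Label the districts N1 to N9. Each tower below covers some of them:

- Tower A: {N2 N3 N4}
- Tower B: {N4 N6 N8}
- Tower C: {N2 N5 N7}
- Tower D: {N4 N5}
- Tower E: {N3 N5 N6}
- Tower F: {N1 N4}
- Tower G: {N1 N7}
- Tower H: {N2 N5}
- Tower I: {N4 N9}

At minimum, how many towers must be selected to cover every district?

5

Take {B, C, E, F, I}. Their union is {N1, N2, N3, N4, N5, N6, N7, N8, N9}, which is all 9 districts.
No 4 of the 9 towers cover everything (all 126 combinations miss at least one district), so 5 is optimal.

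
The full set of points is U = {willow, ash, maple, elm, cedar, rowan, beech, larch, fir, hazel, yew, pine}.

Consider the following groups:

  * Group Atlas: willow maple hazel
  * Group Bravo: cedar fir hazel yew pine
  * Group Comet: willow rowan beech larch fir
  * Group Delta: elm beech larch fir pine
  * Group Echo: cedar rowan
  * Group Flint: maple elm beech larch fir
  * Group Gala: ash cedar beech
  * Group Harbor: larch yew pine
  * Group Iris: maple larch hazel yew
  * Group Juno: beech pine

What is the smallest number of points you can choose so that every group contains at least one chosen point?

4

Take H = {cedar, beech, hazel, yew}. Each listed group contains at least one of these, so H is a hitting set of size 4.
No choice of 3 points meets every group, so 4 is the minimum.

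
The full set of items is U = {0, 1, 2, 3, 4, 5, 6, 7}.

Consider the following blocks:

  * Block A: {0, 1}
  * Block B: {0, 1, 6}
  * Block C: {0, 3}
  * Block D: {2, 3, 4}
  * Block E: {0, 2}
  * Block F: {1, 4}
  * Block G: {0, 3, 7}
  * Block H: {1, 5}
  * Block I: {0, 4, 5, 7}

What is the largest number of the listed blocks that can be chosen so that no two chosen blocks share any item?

A, D are pairwise disjoint (A={0,1}; D={2,3,4}).
Every remaining block overlaps one of these, and no 3 of the listed blocks are pairwise disjoint, so 2 is the maximum.

2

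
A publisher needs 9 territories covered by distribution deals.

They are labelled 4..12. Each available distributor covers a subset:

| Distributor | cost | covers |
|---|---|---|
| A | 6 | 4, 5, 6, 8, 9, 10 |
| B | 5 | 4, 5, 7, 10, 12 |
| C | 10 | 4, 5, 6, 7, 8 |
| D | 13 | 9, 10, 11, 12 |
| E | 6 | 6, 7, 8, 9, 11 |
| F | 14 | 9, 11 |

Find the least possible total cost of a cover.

11

B, E together cover every territory (B ∪ E = {4, 5, 6, 7, 8, 9, 10, 11, 12}); total cost 5 + 6 = 11.
The greedy pick A, B, E costs 17; no covering selection beats 11.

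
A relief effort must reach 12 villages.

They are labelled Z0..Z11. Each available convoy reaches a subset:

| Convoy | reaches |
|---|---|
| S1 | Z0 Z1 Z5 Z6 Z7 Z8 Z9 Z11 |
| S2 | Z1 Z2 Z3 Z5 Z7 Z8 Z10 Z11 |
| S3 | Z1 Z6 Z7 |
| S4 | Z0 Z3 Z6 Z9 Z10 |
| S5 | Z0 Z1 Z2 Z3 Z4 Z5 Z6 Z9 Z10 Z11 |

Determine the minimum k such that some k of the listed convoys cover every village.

2

S1 and S5 together: S1 ∪ S5 = {Z0, Z1, Z2, Z3, Z4, Z5, Z6, Z7, Z8, Z9, Z10, Z11} — every village is covered.
No single convoy has all 12 villages (the largest, S5, has 10), so 2 is optimal.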